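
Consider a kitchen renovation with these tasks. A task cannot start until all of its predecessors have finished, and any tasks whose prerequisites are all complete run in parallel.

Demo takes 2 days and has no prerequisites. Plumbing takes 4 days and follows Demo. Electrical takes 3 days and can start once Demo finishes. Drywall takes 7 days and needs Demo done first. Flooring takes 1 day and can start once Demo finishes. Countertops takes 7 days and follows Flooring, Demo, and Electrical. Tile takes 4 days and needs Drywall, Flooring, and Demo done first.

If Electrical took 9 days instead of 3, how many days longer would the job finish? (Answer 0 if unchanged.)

5

As given, the longest chain is Demo→Drywall→Tile = 2+7+4 = 13, so the finish is 13 days.
The longest path through Electrical is only 12 days, so Electrical has float 1.
New critical path: Demo→Electrical→Countertops = 2+9+7 = 18 ⇒ 18 days.
Change in finish: 18 − 13 = +5 days.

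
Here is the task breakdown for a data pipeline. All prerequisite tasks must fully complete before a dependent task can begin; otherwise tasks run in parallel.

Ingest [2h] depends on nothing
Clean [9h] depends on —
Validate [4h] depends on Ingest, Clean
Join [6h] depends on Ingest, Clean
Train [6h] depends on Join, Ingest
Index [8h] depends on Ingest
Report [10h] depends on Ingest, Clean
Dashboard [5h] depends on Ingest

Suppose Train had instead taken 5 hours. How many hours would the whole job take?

Baseline: Clean→Join→Train = 9+6+6 = 21 → 21 hours.
Since Train is critical, the -1 change carries straight to that chain (now 20 hours).
The critical path is still Clean→Join→Train; finish is now 20 hours.

20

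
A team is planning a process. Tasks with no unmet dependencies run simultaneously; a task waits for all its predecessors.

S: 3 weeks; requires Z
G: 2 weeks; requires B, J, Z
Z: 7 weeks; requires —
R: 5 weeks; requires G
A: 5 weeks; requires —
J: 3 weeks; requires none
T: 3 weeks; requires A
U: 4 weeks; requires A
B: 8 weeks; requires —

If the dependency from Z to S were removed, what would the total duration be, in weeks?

15

With the dependency in place, B→G→R = 8+2+5 = 15 sets the finish at 15 weeks.
Without Z→S, S's earliest start moves from 7 to 0.
After: B→G→R = 8+2+5 = 15 → 15 weeks.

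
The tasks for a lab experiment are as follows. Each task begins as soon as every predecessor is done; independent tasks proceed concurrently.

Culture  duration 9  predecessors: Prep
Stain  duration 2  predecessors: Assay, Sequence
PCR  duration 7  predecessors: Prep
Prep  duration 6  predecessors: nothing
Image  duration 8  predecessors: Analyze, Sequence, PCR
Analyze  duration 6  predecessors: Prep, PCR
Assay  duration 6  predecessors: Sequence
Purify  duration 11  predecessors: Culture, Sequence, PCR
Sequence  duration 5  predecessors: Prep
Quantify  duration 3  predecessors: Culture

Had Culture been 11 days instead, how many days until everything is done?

Baseline: Prep→PCR→Analyze→Image = 6+7+6+8 = 27 → 27 days.
Culture has 1 day of float (longest path through it is 26).
Now Prep→Culture→Purify = 6+11+11 = 28 is longest, so the finish becomes 28 days.

28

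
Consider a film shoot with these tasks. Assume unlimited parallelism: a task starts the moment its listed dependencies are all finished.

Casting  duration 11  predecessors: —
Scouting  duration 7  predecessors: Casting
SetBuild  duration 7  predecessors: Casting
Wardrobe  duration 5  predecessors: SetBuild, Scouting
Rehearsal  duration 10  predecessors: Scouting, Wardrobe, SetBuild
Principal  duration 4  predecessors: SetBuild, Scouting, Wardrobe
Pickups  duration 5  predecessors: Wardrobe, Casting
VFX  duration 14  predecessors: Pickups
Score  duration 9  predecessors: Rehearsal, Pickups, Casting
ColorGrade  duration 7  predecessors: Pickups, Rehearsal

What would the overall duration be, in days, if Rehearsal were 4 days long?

Actual critical path: Casting→Scouting→Wardrobe→Rehearsal→Score = 11+7+5+10+9 = 42 ⇒ 42 days.
Rehearsal is on the critical path; changing it to 4 makes that path 36 days.
New critical path: Casting→Scouting→Wardrobe→Pickups→VFX = 11+7+5+5+14 = 42 ⇒ 42 days.

42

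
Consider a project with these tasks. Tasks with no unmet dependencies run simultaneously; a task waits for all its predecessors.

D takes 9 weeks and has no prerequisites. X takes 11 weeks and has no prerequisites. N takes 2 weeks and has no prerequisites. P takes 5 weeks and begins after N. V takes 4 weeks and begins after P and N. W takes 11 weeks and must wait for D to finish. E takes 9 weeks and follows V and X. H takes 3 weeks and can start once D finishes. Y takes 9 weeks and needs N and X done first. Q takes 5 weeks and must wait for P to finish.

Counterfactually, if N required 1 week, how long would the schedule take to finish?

As given, the longest chain is N→P→V→E = 2+5+4+9 = 20, so the finish is 20 weeks.
Since N is critical, the -1 change carries straight to that chain (now 19 weeks).
The binding chain switches to D→W = 9+11 = 20; finish 20 weeks.

20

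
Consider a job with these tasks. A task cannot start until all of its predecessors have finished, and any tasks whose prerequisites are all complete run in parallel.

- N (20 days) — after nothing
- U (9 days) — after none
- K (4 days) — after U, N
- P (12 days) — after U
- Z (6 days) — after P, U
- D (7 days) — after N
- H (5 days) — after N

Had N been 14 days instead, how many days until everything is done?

Baseline: N→D = 20+7 = 27 → 27 days.
N is on the critical path; changing it to 14 makes that path 21 days.
Now U→P→Z = 9+12+6 = 27 is longest, so the finish becomes 27 days.

27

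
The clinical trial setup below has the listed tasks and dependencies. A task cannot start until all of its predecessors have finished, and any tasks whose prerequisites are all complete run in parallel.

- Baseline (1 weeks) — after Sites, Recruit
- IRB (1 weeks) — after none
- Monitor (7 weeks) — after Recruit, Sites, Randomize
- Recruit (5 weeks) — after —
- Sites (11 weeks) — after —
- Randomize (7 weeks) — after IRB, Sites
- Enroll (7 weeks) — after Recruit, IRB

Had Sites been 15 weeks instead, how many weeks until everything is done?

Baseline: Sites→Randomize→Monitor = 11+7+7 = 25 → 25 weeks.
Sites is on the critical path; changing it to 15 makes that path 29 weeks.
The critical path is still Sites→Randomize→Monitor; finish is now 29 weeks.

29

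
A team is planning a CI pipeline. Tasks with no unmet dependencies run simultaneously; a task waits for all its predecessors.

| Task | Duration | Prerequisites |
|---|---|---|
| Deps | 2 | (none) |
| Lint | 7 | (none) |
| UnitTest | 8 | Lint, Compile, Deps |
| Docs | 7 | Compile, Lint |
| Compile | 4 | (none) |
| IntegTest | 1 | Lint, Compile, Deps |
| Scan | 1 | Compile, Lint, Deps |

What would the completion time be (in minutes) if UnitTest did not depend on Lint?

14

Original critical path: Lint→UnitTest = 7+8 = 15 ⇒ 15 minutes.
Without Lint→UnitTest, UnitTest's earliest start moves from 7 to 4.
The longest chain is now Lint→Docs = 7+7 = 14, so the job takes 14 minutes.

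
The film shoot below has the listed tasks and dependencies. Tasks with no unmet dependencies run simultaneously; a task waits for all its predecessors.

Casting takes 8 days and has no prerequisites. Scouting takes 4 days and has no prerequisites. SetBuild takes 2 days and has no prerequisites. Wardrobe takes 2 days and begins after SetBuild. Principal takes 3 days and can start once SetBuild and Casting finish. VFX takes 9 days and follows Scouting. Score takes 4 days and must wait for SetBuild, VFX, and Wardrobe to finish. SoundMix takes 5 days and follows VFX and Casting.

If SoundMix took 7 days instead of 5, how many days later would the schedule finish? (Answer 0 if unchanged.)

2

The binding path is Scouting→VFX→SoundMix = 4+9+5 = 18; finish at 18 days.
SoundMix is on the critical path; changing it to 7 makes that path 20 days.
No other chain overtakes it, so the finish is 20 days.
Change in finish: 20 − 18 = +2 days.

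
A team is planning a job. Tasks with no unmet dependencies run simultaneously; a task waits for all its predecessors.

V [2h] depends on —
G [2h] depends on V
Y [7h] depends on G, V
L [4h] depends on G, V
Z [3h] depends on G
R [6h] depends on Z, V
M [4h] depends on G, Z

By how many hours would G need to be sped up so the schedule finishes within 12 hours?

Current finish: 13 hours; target: 12.
G is on every critical path, so each hour cut from G cuts the finish by one (this holds down to a finish of 12).
Need 13 − 12 = 1 hour off G → G becomes 1 hour, finish becomes 12.

1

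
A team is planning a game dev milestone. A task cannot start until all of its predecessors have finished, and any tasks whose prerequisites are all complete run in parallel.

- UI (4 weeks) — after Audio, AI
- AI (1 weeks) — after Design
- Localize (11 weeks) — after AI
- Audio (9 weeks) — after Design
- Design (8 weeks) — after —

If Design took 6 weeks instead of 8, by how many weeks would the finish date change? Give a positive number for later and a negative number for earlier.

The binding path is Design→Audio→UI = 8+9+4 = 21; finish at 21 weeks.
Since Design is critical, the -2 change carries straight to that chain (now 19 weeks).
No other chain overtakes it, so the finish is 19 weeks.
Change in finish: 19 − 21 = -2 weeks.

-2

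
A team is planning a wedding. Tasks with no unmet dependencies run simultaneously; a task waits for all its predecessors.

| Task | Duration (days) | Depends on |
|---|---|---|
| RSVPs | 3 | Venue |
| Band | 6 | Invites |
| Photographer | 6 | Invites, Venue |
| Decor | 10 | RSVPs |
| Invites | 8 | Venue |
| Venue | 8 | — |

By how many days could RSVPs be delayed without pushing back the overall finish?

1

Critical path: Venue→Invites→Band = 8+8+6 = 22, so the finish is 22 days.
The longest chain containing RSVPs totals 21 days.
Float = 22 − 21 = 1.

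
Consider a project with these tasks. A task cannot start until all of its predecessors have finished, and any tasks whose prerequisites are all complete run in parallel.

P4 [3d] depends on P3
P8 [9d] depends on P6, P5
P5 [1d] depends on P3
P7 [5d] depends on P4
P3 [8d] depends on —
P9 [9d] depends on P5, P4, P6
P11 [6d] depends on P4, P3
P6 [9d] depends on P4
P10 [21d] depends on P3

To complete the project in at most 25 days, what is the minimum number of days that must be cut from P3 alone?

4

Current finish: 29 days; target: 25.
P3 is on every critical path, so each day cut from P3 cuts the finish by one (this holds down to a finish of 22).
Need 29 − 25 = 4 days off P3 → P3 becomes 4 days, finish becomes 25.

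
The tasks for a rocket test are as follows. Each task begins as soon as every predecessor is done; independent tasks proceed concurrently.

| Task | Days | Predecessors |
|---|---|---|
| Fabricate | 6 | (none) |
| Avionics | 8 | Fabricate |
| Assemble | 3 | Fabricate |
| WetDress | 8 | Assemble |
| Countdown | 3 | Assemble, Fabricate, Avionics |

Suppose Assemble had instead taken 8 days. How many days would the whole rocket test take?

22

The binding path is Fabricate→Assemble→WetDress = 6+3+8 = 17; finish at 17 days.
Assemble is on the critical path; changing it to 8 makes that path 22 days.
That remains the longest chain; total 22 days.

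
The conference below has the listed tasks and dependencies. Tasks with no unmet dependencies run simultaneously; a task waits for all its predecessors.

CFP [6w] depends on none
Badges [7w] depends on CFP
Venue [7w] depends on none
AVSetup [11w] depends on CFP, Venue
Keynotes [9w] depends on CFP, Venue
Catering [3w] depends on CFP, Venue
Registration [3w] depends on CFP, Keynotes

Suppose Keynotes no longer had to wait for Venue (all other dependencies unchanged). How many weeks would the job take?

18

Original critical path: Venue→Keynotes→Registration = 7+9+3 = 19 ⇒ 19 weeks.
Without Venue→Keynotes, Keynotes's earliest start moves from 7 to 6.
The longest chain is now Venue→AVSetup = 7+11 = 18, so the job takes 18 weeks.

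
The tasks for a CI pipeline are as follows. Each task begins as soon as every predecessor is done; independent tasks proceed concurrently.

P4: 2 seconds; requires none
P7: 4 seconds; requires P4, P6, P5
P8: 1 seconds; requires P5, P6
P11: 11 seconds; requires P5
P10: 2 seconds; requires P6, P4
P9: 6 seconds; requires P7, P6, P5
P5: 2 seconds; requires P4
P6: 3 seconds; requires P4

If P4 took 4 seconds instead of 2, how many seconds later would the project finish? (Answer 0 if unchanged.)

Critical path before the change: P4→P5→P11 = 2+2+11 = 15 giving 15 seconds.
Since P4 is critical, the +2 change carries straight to that chain (now 17 seconds).
No other chain overtakes it, so the finish is 17 seconds.
Change in finish: 17 − 15 = +2 seconds.

2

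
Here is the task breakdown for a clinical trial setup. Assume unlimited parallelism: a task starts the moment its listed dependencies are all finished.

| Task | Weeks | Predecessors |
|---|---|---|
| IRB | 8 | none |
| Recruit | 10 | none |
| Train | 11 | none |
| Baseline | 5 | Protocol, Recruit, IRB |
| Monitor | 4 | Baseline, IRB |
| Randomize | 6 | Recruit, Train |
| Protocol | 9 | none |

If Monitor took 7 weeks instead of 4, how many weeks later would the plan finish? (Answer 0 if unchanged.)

Baseline: Recruit→Baseline→Monitor = 10+5+4 = 19 → 19 weeks.
Monitor lies on that path, so at 7 weeks the path becomes 22 weeks.
The critical path is still Recruit→Baseline→Monitor; finish is now 22 weeks.
Change in finish: 22 − 19 = +3 weeks.

3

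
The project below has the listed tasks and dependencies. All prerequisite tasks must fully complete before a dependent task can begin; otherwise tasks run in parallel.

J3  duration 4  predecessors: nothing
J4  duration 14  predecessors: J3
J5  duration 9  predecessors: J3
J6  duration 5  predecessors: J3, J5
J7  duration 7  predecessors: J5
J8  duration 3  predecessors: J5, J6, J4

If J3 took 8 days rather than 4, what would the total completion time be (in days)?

25

Critical path before the change: J3→J4→J8 = 4+14+3 = 21 giving 21 days.
J3 lies on that path, so at 8 days the path becomes 25 days.
No other chain overtakes it, so the finish is 25 days.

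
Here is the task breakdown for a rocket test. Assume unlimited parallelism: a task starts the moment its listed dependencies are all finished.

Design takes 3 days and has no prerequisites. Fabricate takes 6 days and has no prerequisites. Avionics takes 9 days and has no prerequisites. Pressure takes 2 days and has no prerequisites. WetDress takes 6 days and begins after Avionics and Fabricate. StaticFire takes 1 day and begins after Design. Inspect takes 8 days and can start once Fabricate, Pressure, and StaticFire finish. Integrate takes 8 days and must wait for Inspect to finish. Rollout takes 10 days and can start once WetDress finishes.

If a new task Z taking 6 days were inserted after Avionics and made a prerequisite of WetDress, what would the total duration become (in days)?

31

Originally the rocket test takes 25 days.
With Z inserted, WetDress now waits for max(Avionics, Fabricate, Z).
New critical path: Avionics→Z→WetDress→Rollout = 9+6+6+10 = 31 ⇒ 31 days.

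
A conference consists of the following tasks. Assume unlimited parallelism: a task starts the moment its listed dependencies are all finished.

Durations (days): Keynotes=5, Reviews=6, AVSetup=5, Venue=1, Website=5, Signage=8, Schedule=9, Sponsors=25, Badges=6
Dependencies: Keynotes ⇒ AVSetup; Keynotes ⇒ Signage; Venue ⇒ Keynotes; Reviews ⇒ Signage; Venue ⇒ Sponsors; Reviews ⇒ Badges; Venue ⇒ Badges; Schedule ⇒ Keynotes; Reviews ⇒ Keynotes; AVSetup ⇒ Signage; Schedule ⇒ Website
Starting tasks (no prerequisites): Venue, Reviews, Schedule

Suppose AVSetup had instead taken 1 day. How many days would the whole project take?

26

As given, the longest chain is Schedule→Keynotes→AVSetup→Signage = 9+5+5+8 = 27, so the finish is 27 days.
Since AVSetup is critical, the -4 change carries straight to that chain (now 23 days).
Now Venue→Sponsors = 1+25 = 26 is longest, so the finish becomes 26 days.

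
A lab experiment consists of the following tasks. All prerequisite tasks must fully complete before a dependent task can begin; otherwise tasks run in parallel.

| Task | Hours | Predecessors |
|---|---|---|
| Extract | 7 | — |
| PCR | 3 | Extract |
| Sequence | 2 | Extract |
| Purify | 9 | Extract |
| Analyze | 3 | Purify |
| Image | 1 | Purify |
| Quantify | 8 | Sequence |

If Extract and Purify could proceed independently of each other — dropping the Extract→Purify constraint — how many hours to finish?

17

Original critical path: Extract→Purify→Analyze = 7+9+3 = 19 ⇒ 19 hours.
Without Extract→Purify, Purify's earliest start moves from 7 to 0.
The longest chain is now Extract→Sequence→Quantify = 7+2+8 = 17, so the schedule takes 17 hours.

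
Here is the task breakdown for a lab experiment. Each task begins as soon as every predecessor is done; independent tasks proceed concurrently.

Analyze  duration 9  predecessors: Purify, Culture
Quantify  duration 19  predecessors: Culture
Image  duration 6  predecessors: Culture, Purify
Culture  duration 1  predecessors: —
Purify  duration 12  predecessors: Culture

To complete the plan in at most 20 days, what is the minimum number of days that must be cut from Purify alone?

2

Current finish: 22 days; target: 20.
Purify is on every critical path, so each day cut from Purify cuts the finish by one (this holds down to a finish of 20).
Need 22 − 20 = 2 days off Purify → Purify becomes 10 days, finish becomes 20.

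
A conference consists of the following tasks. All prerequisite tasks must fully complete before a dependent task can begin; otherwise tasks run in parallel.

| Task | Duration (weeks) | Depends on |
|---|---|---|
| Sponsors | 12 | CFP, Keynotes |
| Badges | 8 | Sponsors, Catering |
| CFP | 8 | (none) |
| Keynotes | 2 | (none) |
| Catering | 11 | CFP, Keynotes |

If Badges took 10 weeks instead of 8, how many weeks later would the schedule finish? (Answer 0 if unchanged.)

Baseline: CFP→Sponsors→Badges = 8+12+8 = 28 → 28 weeks.
Badges is on the critical path; changing it to 10 makes that path 30 weeks.
No other chain overtakes it, so the finish is 30 weeks.
Change in finish: 30 − 28 = +2 weeks.

2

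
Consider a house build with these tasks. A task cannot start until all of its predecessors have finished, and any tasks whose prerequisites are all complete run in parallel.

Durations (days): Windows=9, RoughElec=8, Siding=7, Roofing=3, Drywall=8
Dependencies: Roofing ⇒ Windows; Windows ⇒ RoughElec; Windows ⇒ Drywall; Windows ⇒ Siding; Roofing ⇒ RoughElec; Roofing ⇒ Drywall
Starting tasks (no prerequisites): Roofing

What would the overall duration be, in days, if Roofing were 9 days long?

26

The binding path is Roofing→Windows→RoughElec = 3+9+8 = 20; finish at 20 days.
Roofing lies on that path, so at 9 days the path becomes 26 days.
That remains the longest chain; total 26 days.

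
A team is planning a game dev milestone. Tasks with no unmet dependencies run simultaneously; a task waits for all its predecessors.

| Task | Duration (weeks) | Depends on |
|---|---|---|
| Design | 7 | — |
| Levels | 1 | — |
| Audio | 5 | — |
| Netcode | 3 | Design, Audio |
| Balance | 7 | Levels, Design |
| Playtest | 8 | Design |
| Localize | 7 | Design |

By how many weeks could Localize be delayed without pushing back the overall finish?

1

Design→Playtest = 7+8 = 15 sets the makespan at 15 weeks.
Longest path through Localize: 14 weeks (earliest finish 14, latest finish 15).
Float = 15 − 14 = 1.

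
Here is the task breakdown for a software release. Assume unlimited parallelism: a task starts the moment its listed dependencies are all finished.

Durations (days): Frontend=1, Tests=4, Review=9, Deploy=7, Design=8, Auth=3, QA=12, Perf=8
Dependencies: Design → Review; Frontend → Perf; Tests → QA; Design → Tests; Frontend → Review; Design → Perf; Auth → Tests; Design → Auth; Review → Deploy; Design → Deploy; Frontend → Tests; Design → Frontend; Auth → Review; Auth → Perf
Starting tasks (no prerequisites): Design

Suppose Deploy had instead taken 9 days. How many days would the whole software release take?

29

The binding path is Design→Auth→Review→Deploy = 8+3+9+7 = 27; finish at 27 days.
Deploy is on the critical path; changing it to 9 makes that path 29 days.
No other chain overtakes it, so the finish is 29 days.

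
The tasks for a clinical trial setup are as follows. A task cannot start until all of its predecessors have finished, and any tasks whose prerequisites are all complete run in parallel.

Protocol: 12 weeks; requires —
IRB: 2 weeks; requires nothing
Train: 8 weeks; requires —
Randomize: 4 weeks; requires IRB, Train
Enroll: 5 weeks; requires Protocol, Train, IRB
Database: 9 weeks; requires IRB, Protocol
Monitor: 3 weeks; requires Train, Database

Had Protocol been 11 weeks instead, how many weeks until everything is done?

As given, the longest chain is Protocol→Database→Monitor = 12+9+3 = 24, so the finish is 24 weeks.
Protocol is on the critical path; changing it to 11 makes that path 23 weeks.
The critical path is still Protocol→Database→Monitor; finish is now 23 weeks.

23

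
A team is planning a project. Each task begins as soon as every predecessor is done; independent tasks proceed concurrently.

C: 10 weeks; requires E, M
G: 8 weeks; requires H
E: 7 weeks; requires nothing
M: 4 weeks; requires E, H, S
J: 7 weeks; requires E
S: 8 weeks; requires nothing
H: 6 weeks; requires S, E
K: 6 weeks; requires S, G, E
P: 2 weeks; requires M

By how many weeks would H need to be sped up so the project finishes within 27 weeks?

1

Current finish: 28 weeks; target: 27.
H is on every critical path, so each week cut from H cuts the finish by one (this holds down to a finish of 23).
Need 28 − 27 = 1 week off H → H becomes 5 weeks, finish becomes 27.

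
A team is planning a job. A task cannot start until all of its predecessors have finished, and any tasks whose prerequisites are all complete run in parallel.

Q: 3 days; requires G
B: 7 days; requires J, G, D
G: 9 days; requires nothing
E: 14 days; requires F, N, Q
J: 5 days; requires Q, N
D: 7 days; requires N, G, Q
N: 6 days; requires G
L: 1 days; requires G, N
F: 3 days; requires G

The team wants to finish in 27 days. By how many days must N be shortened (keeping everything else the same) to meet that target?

Current finish: 29 days; target: 27.
N is on every critical path, so each day cut from N cuts the finish by one (this holds down to a finish of 26).
Need 29 − 27 = 2 days off N → N becomes 4 days, finish becomes 27.

2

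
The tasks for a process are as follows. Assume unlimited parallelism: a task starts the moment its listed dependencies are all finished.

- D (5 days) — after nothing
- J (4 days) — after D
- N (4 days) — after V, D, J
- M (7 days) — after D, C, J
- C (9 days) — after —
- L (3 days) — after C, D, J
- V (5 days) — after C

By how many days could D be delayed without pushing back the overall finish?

The longest chain is C→V→N = 9+5+4 = 18; overall finish 18 days.
D finishes as early as 5 and must finish by 7.
So D can slip 7 − 5 = 2 days.

2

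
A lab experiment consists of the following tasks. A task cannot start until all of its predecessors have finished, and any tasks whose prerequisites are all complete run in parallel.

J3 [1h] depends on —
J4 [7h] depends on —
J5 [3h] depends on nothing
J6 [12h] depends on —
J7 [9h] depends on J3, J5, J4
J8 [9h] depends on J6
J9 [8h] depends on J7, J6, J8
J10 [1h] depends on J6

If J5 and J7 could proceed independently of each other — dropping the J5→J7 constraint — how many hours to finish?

With the dependency in place, J6→J8→J9 = 12+9+8 = 29 sets the finish at 29 hours.
Dropping J5→J7 doesn't change J7's earliest start (7); another predecessor still binds.
After: J6→J8→J9 = 12+9+8 = 29 → 29 hours.

29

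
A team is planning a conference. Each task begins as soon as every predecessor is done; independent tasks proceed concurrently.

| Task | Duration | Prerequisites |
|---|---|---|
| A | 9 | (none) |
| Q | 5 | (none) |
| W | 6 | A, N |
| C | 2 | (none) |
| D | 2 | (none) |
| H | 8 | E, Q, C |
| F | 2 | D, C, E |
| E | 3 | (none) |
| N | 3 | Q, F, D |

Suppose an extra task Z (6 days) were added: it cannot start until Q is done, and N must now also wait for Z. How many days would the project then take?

20

Originally the project takes 15 days.
With Z inserted, N now waits for max(Q, F, D, Z).
New critical path: Q→Z→N→W = 5+6+3+6 = 20 ⇒ 20 days.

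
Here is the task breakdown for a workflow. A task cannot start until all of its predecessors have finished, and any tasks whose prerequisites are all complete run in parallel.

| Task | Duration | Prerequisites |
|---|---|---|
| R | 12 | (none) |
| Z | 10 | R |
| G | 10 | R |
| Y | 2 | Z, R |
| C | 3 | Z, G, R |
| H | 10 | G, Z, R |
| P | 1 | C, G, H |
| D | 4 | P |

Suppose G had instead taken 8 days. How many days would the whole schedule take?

37

Actual critical path: R→G→H→P→D = 12+10+10+1+4 = 37 ⇒ 37 days.
Since G is critical, the -2 change carries straight to that chain (now 35 days).
The binding chain switches to R→Z→H→P→D = 12+10+10+1+4 = 37; finish 37 days.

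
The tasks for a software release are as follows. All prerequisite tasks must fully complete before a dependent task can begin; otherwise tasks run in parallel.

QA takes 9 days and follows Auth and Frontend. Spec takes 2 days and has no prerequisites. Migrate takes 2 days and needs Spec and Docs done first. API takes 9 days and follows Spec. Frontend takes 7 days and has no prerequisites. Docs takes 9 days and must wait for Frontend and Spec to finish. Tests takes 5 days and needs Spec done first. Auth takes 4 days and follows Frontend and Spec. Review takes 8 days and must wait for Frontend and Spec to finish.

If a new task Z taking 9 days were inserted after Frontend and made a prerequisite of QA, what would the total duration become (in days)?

25

Originally the project takes 20 days.
With Z inserted, QA now waits for max(Auth, Frontend, Z).
New critical path: Frontend→Z→QA = 7+9+9 = 25 ⇒ 25 days.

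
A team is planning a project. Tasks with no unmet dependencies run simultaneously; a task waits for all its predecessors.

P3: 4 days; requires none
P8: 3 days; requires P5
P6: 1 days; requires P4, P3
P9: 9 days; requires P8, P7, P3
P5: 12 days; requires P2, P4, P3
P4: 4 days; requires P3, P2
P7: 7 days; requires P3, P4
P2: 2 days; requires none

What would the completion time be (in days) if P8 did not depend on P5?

24

With the dependency in place, P3→P4→P5→P8→P9 = 4+4+12+3+9 = 32 sets the finish at 32 days.
Without P5→P8, P8's earliest start moves from 20 to 0.
The longest chain is now P3→P4→P7→P9 = 4+4+7+9 = 24, so the plan takes 24 days.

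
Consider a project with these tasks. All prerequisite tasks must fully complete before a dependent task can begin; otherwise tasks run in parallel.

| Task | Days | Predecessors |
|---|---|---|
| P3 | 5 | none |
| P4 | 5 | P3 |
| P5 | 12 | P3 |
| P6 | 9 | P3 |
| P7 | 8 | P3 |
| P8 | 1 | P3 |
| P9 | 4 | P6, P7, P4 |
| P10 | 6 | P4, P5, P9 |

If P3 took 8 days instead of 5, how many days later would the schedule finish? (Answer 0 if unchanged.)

3

As given, the longest chain is P3→P6→P9→P10 = 5+9+4+6 = 24, so the finish is 24 days.
P3 lies on that path, so at 8 days the path becomes 27 days.
No other chain overtakes it, so the finish is 27 days.
Change in finish: 27 − 24 = +3 days.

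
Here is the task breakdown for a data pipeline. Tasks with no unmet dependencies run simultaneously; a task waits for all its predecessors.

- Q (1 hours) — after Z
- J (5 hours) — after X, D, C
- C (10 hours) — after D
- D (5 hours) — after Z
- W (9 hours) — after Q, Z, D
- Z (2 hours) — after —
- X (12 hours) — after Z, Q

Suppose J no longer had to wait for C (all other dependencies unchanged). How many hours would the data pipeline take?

Original critical path: Z→D→C→J = 2+5+10+5 = 22 ⇒ 22 hours.
Without C→J, J's earliest start moves from 17 to 15.
The longest chain is now Z→Q→X→J = 2+1+12+5 = 20, so the data pipeline takes 20 hours.

20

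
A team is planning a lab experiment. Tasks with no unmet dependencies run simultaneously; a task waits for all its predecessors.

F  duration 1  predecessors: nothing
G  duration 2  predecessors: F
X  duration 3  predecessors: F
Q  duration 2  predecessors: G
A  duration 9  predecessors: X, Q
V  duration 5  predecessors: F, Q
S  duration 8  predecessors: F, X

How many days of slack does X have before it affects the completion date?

1

Critical path: F→G→Q→A = 1+2+2+9 = 14, so the finish is 14 days.
Longest path through X: 13 days (earliest finish 4, latest finish 5).
So X can slip 5 − 4 = 1 day.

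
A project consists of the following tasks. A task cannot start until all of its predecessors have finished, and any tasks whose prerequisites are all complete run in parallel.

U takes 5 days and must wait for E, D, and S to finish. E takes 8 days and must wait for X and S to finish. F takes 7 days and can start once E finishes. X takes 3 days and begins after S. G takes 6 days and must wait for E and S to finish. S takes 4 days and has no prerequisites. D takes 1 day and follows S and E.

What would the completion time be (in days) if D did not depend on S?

Original critical path: S→X→E→F = 4+3+8+7 = 22 ⇒ 22 days.
Dropping S→D doesn't change D's earliest start (15); another predecessor still binds.
New critical path: S→X→E→F = 4+3+8+7 = 22 ⇒ 22 days.

22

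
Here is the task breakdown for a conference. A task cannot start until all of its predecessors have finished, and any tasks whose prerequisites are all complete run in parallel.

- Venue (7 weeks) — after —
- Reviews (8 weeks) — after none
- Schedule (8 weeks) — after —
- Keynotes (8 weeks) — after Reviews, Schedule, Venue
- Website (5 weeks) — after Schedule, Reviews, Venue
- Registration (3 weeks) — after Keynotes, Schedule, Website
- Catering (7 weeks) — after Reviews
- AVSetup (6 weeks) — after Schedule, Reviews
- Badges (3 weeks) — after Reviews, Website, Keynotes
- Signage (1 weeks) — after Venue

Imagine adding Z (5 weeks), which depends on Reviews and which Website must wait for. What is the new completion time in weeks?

Originally the job takes 19 weeks.
With Z inserted, Website now waits for max(Schedule, Reviews, Venue, Z).
New critical path: Reviews→Z→Website→Registration = 8+5+5+3 = 21 ⇒ 21 weeks.

21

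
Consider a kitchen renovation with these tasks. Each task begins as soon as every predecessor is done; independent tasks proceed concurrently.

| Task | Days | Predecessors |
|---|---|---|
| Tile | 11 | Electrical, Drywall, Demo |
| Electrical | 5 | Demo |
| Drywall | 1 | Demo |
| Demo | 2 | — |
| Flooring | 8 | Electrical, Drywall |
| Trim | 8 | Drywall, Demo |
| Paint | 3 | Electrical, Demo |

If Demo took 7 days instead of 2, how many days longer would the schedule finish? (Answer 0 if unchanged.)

5

Actual critical path: Demo→Electrical→Tile = 2+5+11 = 18 ⇒ 18 days.
Demo lies on that path, so at 7 days the path becomes 23 days.
That remains the longest chain; total 23 days.
Change in finish: 23 − 18 = +5 days.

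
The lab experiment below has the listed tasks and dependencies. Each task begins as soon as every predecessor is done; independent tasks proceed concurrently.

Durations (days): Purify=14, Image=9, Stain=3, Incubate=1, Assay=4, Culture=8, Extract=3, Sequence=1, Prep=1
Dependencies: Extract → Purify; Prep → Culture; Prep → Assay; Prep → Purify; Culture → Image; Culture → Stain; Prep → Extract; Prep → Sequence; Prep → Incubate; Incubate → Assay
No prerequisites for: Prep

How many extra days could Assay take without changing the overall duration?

The longest chain is Prep→Culture→Image = 1+8+9 = 18; overall finish 18 days.
Longest path through Assay: 6 days (earliest finish 6, latest finish 18).
Slack of Assay = 14 − 2 = 12 days.

12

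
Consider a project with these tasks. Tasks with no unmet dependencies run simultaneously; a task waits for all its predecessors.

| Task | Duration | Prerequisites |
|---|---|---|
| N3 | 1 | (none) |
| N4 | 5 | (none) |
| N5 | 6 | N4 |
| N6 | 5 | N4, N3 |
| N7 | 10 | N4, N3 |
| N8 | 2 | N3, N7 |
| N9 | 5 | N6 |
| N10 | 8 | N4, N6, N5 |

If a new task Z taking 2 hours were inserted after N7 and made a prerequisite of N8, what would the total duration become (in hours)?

Originally the plan takes 19 hours.
With Z inserted, N8 now waits for max(N3, N7, Z).
New critical path: N4→N5→N10 = 5+6+8 = 19 ⇒ 19 hours.

19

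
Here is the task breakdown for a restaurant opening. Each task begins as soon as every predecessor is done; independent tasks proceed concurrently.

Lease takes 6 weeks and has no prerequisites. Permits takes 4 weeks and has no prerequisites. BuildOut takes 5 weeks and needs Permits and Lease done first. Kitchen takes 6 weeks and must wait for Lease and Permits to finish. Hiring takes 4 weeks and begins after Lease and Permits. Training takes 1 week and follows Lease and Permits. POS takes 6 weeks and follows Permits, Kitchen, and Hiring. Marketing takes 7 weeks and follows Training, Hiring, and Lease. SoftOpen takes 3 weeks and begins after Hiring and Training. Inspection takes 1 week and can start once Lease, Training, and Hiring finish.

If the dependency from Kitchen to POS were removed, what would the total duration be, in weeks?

With the dependency in place, Lease→Kitchen→POS = 6+6+6 = 18 sets the finish at 18 weeks.
Without Kitchen→POS, POS's earliest start moves from 12 to 10.
New critical path: Lease→Hiring→Marketing = 6+4+7 = 17 ⇒ 17 weeks.

17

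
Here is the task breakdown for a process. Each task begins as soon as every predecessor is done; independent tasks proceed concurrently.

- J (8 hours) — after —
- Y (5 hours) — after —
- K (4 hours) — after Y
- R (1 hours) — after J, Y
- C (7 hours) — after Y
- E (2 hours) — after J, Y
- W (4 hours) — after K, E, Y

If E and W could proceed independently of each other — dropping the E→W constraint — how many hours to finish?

13

Original critical path: J→E→W = 8+2+4 = 14 ⇒ 14 hours.
Without E→W, W's earliest start moves from 10 to 9.
After: Y→K→W = 5+4+4 = 13 → 13 hours.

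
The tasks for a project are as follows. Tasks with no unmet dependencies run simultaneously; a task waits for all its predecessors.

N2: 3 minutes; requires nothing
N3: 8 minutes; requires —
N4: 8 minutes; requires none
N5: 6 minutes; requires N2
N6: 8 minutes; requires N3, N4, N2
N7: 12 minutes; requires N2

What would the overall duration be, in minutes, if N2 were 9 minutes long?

21

As given, the longest chain is N3→N6 = 8+8 = 16, so the finish is 16 minutes.
N2 has 1 minute of float (longest path through it is 15).
Now N2→N7 = 9+12 = 21 is longest, so the finish becomes 21 minutes.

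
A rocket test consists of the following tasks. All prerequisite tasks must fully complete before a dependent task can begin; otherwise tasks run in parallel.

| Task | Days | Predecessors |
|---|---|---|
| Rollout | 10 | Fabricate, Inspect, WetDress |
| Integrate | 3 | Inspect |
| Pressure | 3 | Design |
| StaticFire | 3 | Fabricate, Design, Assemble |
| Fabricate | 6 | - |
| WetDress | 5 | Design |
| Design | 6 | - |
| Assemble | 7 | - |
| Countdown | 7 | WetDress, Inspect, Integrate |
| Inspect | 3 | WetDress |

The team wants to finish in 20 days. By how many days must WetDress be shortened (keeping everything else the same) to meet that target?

Current finish: 24 days; target: 20.
WetDress is on every critical path, so each day cut from WetDress cuts the finish by one (this holds down to a finish of 20).
Need 24 − 20 = 4 days off WetDress → WetDress becomes 1 day, finish becomes 20.

4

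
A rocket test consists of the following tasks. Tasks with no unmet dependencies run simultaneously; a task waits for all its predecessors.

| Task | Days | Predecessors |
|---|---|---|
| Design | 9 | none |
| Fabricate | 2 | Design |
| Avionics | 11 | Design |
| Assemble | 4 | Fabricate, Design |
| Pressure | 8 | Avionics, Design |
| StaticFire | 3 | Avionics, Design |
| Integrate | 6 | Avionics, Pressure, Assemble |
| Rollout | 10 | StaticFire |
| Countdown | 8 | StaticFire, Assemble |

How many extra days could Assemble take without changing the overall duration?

The longest chain is Design→Avionics→Pressure→Integrate = 9+11+8+6 = 34; overall finish 34 days.
The longest chain containing Assemble totals 23 days.
So Assemble can slip 26 − 15 = 11 days.

11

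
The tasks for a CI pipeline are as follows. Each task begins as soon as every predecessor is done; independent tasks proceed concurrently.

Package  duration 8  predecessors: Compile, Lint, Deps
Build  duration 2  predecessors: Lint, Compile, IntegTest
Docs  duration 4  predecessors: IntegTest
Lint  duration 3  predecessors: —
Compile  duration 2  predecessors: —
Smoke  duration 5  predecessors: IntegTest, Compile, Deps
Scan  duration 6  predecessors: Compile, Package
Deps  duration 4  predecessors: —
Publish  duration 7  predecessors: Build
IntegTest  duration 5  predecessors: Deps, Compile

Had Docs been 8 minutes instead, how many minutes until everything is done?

18

Actual critical path: Deps→IntegTest→Build→Publish = 4+5+2+7 = 18 ⇒ 18 minutes.
The longest path through Docs is only 13 minutes, so Docs has float 5.
The critical path is still Deps→IntegTest→Build→Publish; finish is now 18 minutes.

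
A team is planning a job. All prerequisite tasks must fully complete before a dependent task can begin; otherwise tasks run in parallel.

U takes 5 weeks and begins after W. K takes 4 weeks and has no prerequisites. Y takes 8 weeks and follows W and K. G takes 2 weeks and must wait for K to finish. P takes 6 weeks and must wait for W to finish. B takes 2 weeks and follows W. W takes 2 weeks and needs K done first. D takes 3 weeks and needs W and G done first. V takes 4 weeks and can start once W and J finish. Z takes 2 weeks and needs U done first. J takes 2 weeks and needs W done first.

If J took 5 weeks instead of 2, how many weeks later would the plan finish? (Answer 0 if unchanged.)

Baseline: K→W→Y = 4+2+8 = 14 → 14 weeks.
The longest path through J is only 12 weeks, so J has float 2.
Now K→W→J→V = 4+2+5+4 = 15 is longest, so the finish becomes 15 weeks.
Change in finish: 15 − 14 = +1 weeks.

1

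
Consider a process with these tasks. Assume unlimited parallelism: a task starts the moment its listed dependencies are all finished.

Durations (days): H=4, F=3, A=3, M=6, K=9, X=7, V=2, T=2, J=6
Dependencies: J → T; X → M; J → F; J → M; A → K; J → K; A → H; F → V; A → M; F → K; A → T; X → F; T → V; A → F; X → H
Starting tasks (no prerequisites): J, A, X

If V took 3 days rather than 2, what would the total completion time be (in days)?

Critical path before the change: X→F→K = 7+3+9 = 19 giving 19 days.
The longest path through V is only 12 days, so V has float 7.
No other chain overtakes it, so the finish is 19 days.

19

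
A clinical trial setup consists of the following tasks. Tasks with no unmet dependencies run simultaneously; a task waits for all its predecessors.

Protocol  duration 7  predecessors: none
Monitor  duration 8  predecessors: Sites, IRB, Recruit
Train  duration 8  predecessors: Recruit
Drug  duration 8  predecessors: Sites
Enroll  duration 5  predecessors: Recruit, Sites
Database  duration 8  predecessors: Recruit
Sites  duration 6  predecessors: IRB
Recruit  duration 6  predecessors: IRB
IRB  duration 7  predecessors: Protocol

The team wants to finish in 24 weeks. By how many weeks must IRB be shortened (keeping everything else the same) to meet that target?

4

Current finish: 28 weeks; target: 24.
IRB is on every critical path, so each week cut from IRB cuts the finish by one (this holds down to a finish of 22).
Need 28 − 24 = 4 weeks off IRB → IRB becomes 3 weeks, finish becomes 24.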